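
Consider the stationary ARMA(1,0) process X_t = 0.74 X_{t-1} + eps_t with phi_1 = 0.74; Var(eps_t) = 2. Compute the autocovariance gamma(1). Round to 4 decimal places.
\gamma(1) = 3.2714

Multiply the model equation by X_{t-k} and take expectations. With theta_0 = psi_0 = 1 and psi_j the MA(infinity) weights, this gives
  gamma(k) - sum_i phi_i gamma(k-i) = c_k,
  c_k = sigma^2 * sum_{j=k..q} theta_j psi_{j-k}   (c_k = 0 for k > q),
using gamma(-m) = gamma(m).
Pure AR (q = 0): c_0 = sigma^2 = 2, c_k = 0 for k >= 1.
Equations for k = 0 and k = 1 (AR order 1):
  gamma(0) = phi_1 gamma(1) + c_0
  gamma(1) = phi_1 gamma(0) + c_1
Substituting the second into the first: gamma(0) (1 - phi_1^2) = c_0 + phi_1 c_1, so
  gamma(0) = c_0 / (1 - phi_1^2) = 2 / (1 - (0.74)^2) = 2 / 0.4524 = 4.420866.
  gamma(1) = phi_1 gamma(0) = (0.74)(4.420866) = 3.271441.
Therefore gamma(1) = 3.2714 (to 4 decimal places).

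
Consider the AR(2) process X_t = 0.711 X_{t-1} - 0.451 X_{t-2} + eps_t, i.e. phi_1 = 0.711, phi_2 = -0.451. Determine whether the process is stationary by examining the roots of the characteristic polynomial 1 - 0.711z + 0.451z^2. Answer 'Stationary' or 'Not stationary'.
\text{Stationary}

The AR(p) characteristic polynomial is P(z) = 1 - 0.711z + 0.451z^2.
Stationarity requires all roots to lie outside the unit circle, i.e. |z| > 1 for every root.
Set 1 + (-0.711) z + (0.451) z^2 = 0, i.e. a z^2 + b z + c = 0 with a = 0.451, b = -0.711, c = 1.
Discriminant D = b^2 - 4ac = (-0.711)^2 - 4*(0.451)*1 = 0.505521 - (1.804) = -1.298479.
D < 0, so the roots are the complex-conjugate pair z = (-b +/- i sqrt(-D)) / (2a) = 0.7882 +/- 1.2633i.
For a conjugate pair |z|^2 = z * conj(z) = (product of roots) = c/a = 1/(0.451) = 2.217295, so |z| = sqrt(2.217295) = 1.4891 for both roots.
Moduli of all roots: 1.4891, 1.4891.
All moduli strictly greater than 1? Yes.
Verdict: Stationary.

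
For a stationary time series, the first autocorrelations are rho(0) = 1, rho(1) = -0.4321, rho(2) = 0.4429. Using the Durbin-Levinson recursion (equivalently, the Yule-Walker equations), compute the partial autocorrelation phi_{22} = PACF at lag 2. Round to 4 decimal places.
\phi_{22} = 0.3150

The PACF at lag k is phi_{kk}, the last component of the solution
to the Yule-Walker system G_k phi = r_k where
  (G_k)_{ij} = rho(|i - j|), (r_k)_i = rho(i), i,j = 1..k.
Equivalently, Durbin-Levinson gives phi_{kk} iteratively:
  phi_{11} = rho(1)
  phi_{kk} = [rho(k) - sum_{j=1..k-1} phi_{k-1,j} rho(k-j)]
            / [1 - sum_{j=1..k-1} phi_{k-1,j} rho(j)],
  phi_{k,j} = phi_{k-1,j} - phi_{kk} phi_{k-1,k-j},  j = 1..k-1.
Step k = 1:
  phi_11 = rho(1) = -0.4321.
Step k = 2:
  phi_22 = [rho(2) - phi_11 rho(1)] / [1 - phi_11 rho(1)] = [0.4429 - (-0.4321)(-0.4321)] / [1 - (-0.4321)(-0.4321)]
         = 0.25618959 / 0.81328959 = 0.315.
Therefore phi_{22} = 0.3150.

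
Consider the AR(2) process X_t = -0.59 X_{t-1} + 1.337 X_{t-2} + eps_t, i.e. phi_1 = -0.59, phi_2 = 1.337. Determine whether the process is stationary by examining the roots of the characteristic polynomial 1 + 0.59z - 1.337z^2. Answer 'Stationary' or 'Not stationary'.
\text{Not stationary}

The AR(p) characteristic polynomial is P(z) = 1 + 0.59z - 1.337z^2.
Stationarity requires all roots to lie outside the unit circle, i.e. |z| > 1 for every root.
Set 1 + (0.59) z + (-1.337) z^2 = 0, i.e. a z^2 + b z + c = 0 with a = -1.337, b = 0.59, c = 1.
Discriminant D = b^2 - 4ac = (0.59)^2 - 4*(-1.337)*1 = 0.3481 - (-5.348) = 5.6961.
D >= 0, so the roots are real: z = (-b +/- sqrt(D)) / (2a) = (-0.59 +/- 2.38665) / (-2.674).
  z_1 = (-0.59 + 2.38665) / (-2.674) = -0.6719,   |z_1| = 0.6719.
  z_2 = (-0.59 - 2.38665) / (-2.674) = 1.1132,   |z_2| = 1.1132.
Moduli of all roots: 0.6719, 1.1132.
All moduli strictly greater than 1? No.
Verdict: Not stationary.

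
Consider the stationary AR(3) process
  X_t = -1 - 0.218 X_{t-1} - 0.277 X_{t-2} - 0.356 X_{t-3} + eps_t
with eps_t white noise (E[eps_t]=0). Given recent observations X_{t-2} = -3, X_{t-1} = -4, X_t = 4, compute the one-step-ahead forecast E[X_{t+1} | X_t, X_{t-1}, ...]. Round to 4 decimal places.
E[X_{t+1} \mid \mathcal F_t] = 0.3040

For an AR(p) model X_t = c + sum_i phi_i X_{t-i} + eps_t, the
one-step-ahead conditional mean is
  E[X_{t+1} | X_t, ...] = c + sum_i phi_i X_{t+1-i}.
Substitute known values:
  E[X_{t+1} | ...] = -1 + (-0.218) * (4) + (-0.277) * (-4) + (-0.356) * (-3)
                   = 0.3040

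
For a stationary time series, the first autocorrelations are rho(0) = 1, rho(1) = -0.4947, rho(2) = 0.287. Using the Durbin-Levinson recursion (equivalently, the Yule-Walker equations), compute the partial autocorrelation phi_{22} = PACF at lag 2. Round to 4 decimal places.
\phi_{22} = 0.0560

The PACF at lag k is phi_{kk}, the last component of the solution
to the Yule-Walker system G_k phi = r_k where
  (G_k)_{ij} = rho(|i - j|), (r_k)_i = rho(i), i,j = 1..k.
Equivalently, Durbin-Levinson gives phi_{kk} iteratively:
  phi_{11} = rho(1)
  phi_{kk} = [rho(k) - sum_{j=1..k-1} phi_{k-1,j} rho(k-j)]
            / [1 - sum_{j=1..k-1} phi_{k-1,j} rho(j)],
  phi_{k,j} = phi_{k-1,j} - phi_{kk} phi_{k-1,k-j},  j = 1..k-1.
Step k = 1:
  phi_11 = rho(1) = -0.4947.
Step k = 2:
  phi_22 = [rho(2) - phi_11 rho(1)] / [1 - phi_11 rho(1)] = [0.287 - (-0.4947)(-0.4947)] / [1 - (-0.4947)(-0.4947)]
         = 0.04227191 / 0.75527191 = 0.056.
Therefore phi_{22} = 0.0560.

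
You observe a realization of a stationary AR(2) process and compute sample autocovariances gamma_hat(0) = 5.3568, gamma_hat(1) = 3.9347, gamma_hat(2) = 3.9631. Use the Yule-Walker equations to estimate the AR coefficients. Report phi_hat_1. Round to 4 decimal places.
\hat\phi_{1} = 0.4150

The Yule-Walker equations for an AR(p) process read, in matrix form,
  Gamma_p phi = r_p,   with   (Gamma_p)_{ij} = gamma(|i - j|),
                       (r_p)_i = gamma(i),   i,j = 1..p.
Substitute the sample gammas (Toeplitz matrix and right-hand side of size 2):
  Gamma_p = [[5.3568, 3.9347], [3.9347, 5.3568]]
  r_p     = [3.9347, 3.9631]
Written out:
  5.3568 phi_1 + 3.9347 phi_2 = 3.9347
  3.9347 phi_1 + 5.3568 phi_2 = 3.9631
Solve by Cramer's rule:
  det = gamma(0)^2 - gamma(1)^2 = (5.3568)^2 - (3.9347)^2 = 28.69530624 - 15.48186409 = 13.21344215
  phi_hat_1 = [gamma(1) gamma(0) - gamma(1) gamma(2)] / det = [(3.9347)(5.3568) - (3.9347)(3.9631)] / 13.21344215 = 5.48379139 / 13.21344215 = 0.415
  phi_hat_2 = [gamma(0) gamma(2) - gamma(1)^2] / det = [(5.3568)(3.9631) - (3.9347)^2] / 13.21344215 = 5.74766999 / 13.21344215 = 0.435
So phi_hat = [0.4150, 0.4350].
Therefore phi_hat_1 = 0.4150.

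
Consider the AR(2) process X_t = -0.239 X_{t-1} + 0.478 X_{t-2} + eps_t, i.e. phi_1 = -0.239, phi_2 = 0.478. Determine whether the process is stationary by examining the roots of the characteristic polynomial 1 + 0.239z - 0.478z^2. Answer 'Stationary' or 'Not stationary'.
\text{Stationary}

The AR(p) characteristic polynomial is P(z) = 1 + 0.239z - 0.478z^2.
Stationarity requires all roots to lie outside the unit circle, i.e. |z| > 1 for every root.
Set 1 + (0.239) z + (-0.478) z^2 = 0, i.e. a z^2 + b z + c = 0 with a = -0.478, b = 0.239, c = 1.
Discriminant D = b^2 - 4ac = (0.239)^2 - 4*(-0.478)*1 = 0.057121 - (-1.912) = 1.969121.
D >= 0, so the roots are real: z = (-b +/- sqrt(D)) / (2a) = (-0.239 +/- 1.403254) / (-0.956).
  z_1 = (-0.239 + 1.403254) / (-0.956) = -1.2178,   |z_1| = 1.2178.
  z_2 = (-0.239 - 1.403254) / (-0.956) = 1.7178,   |z_2| = 1.7178.
Moduli of all roots: 1.2178, 1.7178.
All moduli strictly greater than 1? Yes.
Verdict: Stationary.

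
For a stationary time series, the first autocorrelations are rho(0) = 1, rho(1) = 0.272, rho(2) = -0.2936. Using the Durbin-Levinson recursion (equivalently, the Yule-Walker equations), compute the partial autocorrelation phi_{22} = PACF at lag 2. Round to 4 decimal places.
\phi_{22} = -0.3970

The PACF at lag k is phi_{kk}, the last component of the solution
to the Yule-Walker system G_k phi = r_k where
  (G_k)_{ij} = rho(|i - j|), (r_k)_i = rho(i), i,j = 1..k.
Equivalently, Durbin-Levinson gives phi_{kk} iteratively:
  phi_{11} = rho(1)
  phi_{kk} = [rho(k) - sum_{j=1..k-1} phi_{k-1,j} rho(k-j)]
            / [1 - sum_{j=1..k-1} phi_{k-1,j} rho(j)],
  phi_{k,j} = phi_{k-1,j} - phi_{kk} phi_{k-1,k-j},  j = 1..k-1.
Step k = 1:
  phi_11 = rho(1) = 0.272.
Step k = 2:
  phi_22 = [rho(2) - phi_11 rho(1)] / [1 - phi_11 rho(1)] = [-0.2936 - (0.272)(0.272)] / [1 - (0.272)(0.272)]
         = -0.367584 / 0.926016 = -0.397.
Therefore phi_{22} = -0.3970.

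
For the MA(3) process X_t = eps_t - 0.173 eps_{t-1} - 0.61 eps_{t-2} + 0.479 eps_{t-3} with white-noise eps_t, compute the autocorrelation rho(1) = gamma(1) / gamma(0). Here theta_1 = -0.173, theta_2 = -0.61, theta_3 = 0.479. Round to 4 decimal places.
\rho(1) = -0.2205

For an MA(q) process with theta_0 = 1, the autocovariance is
  gamma(k) = sigma^2 * sum_{i=0..q-k} theta_i * theta_{i+k},
and rho(k) = gamma(k) / gamma(0). Sigma^2 cancels.
  numerator   = (1)*(-0.173) + (-0.173)*(-0.61) + (-0.61)*(0.479) = -0.35966.
  denominator = (1)^2 + (-0.173)^2 + (-0.61)^2 + (0.479)^2 = 1.63147.
  rho(1) = -0.35966 / 1.63147 = -0.2205.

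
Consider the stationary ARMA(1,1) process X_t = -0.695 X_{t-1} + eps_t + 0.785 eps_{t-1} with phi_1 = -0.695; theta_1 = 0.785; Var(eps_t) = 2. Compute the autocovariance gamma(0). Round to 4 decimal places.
\gamma(0) = 2.0313

Multiply the model equation by X_{t-k} and take expectations. With theta_0 = psi_0 = 1 and psi_j the MA(infinity) weights, this gives
  gamma(k) - sum_i phi_i gamma(k-i) = c_k,
  c_k = sigma^2 * sum_{j=k..q} theta_j psi_{j-k}   (c_k = 0 for k > q),
using gamma(-m) = gamma(m).
psi-weights needed (psi_j = theta_j + sum_i phi_i psi_{j-i}):
  psi_1 = theta_1 + phi_1 = 0.785 + (-0.695) = 0.09
Right-hand sides:
  c_0 = sigma^2 (1 + theta_1 psi_1) = 2 * (1 + (0.785)(0.09)) = 2 * 1.07065 = 2.1413
  c_1 = sigma^2 theta_1 = 2 * (0.785) = 1.57
  c_2 = 0
Equations for k = 0 and k = 1 (AR order 1):
  gamma(0) = phi_1 gamma(1) + c_0
  gamma(1) = phi_1 gamma(0) + c_1
Substituting the second into the first: gamma(0) (1 - phi_1^2) = c_0 + phi_1 c_1, so
  gamma(0) = (c_0 + phi_1 c_1) / (1 - phi_1^2) = (2.1413 + (-0.695)(1.57)) / (1 - (-0.695)^2) = 1.05015 / 0.516975 = 2.031336.
Therefore gamma(0) = 2.0313 (to 4 decimal places).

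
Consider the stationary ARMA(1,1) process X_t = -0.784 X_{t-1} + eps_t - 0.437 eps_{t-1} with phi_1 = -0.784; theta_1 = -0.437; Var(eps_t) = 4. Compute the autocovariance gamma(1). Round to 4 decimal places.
\gamma(1) = -17.0167

Multiply the model equation by X_{t-k} and take expectations. With theta_0 = psi_0 = 1 and psi_j the MA(infinity) weights, this gives
  gamma(k) - sum_i phi_i gamma(k-i) = c_k,
  c_k = sigma^2 * sum_{j=k..q} theta_j psi_{j-k}   (c_k = 0 for k > q),
using gamma(-m) = gamma(m).
psi-weights needed (psi_j = theta_j + sum_i phi_i psi_{j-i}):
  psi_1 = theta_1 + phi_1 = -0.437 + (-0.784) = -1.221
Right-hand sides:
  c_0 = sigma^2 (1 + theta_1 psi_1) = 4 * (1 + (-0.437)(-1.221)) = 4 * 1.533577 = 6.134308
  c_1 = sigma^2 theta_1 = 4 * (-0.437) = -1.748
  c_2 = 0
Equations for k = 0 and k = 1 (AR order 1):
  gamma(0) = phi_1 gamma(1) + c_0
  gamma(1) = phi_1 gamma(0) + c_1
Substituting the second into the first: gamma(0) (1 - phi_1^2) = c_0 + phi_1 c_1, so
  gamma(0) = (c_0 + phi_1 c_1) / (1 - phi_1^2) = (6.134308 + (-0.784)(-1.748)) / (1 - (-0.784)^2) = 7.50474 / 0.385344 = 19.47543.
  gamma(1) = phi_1 gamma(0) + c_1 = (-0.784)(19.47543) + (-1.748) = -17.016737.
Therefore gamma(1) = -17.0167 (to 4 decimal places).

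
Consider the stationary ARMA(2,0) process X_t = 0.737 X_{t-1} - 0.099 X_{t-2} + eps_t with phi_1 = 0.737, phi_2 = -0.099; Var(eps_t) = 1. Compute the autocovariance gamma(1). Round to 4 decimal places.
\gamma(1) = 1.2307

Multiply the model equation by X_{t-k} and take expectations. With theta_0 = psi_0 = 1 and psi_j the MA(infinity) weights, this gives
  gamma(k) - sum_i phi_i gamma(k-i) = c_k,
  c_k = sigma^2 * sum_{j=k..q} theta_j psi_{j-k}   (c_k = 0 for k > q),
using gamma(-m) = gamma(m).
Pure AR (q = 0): c_0 = sigma^2 = 1, c_k = 0 for k >= 1.
Equations for k = 0, 1, 2 (AR order 2, c_2 = 0):
  (E0) gamma(0) = phi_1 gamma(1) + phi_2 gamma(2) + c_0
  (E1) gamma(1) = phi_1 gamma(0) + phi_2 gamma(1) + c_1
  (E2) gamma(2) = phi_1 gamma(1) + phi_2 gamma(0)
From (E1): gamma(1) = A gamma(0) + B with
  A = phi_1 / (1 - phi_2) = 0.737 / 1.099 = 0.67061,   B = c_1 / (1 - phi_2) = 0 / 1.099 = 0.
Insert (E2) into (E0): gamma(0) (1 - phi_2^2) = phi_1 (1 + phi_2) gamma(1) + c_0.
  phi_1 (1 + phi_2) = (0.737)(0.901) = 0.664037,   1 - phi_2^2 = 0.990199.
Replace gamma(1) by A gamma(0) + B and collect gamma(0):
  gamma(0) [0.990199 - (0.664037)(0.67061)] = c_0 = 1
  gamma(0) * 0.544889 = 1
  gamma(0) = 1 / 0.544889 = 1.835235.
  gamma(1) = A gamma(0) = (0.67061)(1.835235) = 1.230726.
Therefore gamma(1) = 1.2307 (to 4 decimal places).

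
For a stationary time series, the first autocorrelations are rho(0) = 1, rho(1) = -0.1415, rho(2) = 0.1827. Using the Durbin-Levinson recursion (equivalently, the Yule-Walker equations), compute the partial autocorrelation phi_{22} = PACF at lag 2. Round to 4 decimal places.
\phi_{22} = 0.1660

The PACF at lag k is phi_{kk}, the last component of the solution
to the Yule-Walker system G_k phi = r_k where
  (G_k)_{ij} = rho(|i - j|), (r_k)_i = rho(i), i,j = 1..k.
Equivalently, Durbin-Levinson gives phi_{kk} iteratively:
  phi_{11} = rho(1)
  phi_{kk} = [rho(k) - sum_{j=1..k-1} phi_{k-1,j} rho(k-j)]
            / [1 - sum_{j=1..k-1} phi_{k-1,j} rho(j)],
  phi_{k,j} = phi_{k-1,j} - phi_{kk} phi_{k-1,k-j},  j = 1..k-1.
Step k = 1:
  phi_11 = rho(1) = -0.1415.
Step k = 2:
  phi_22 = [rho(2) - phi_11 rho(1)] / [1 - phi_11 rho(1)] = [0.1827 - (-0.1415)(-0.1415)] / [1 - (-0.1415)(-0.1415)]
         = 0.16267775 / 0.97997775 = 0.166.
Therefore phi_{22} = 0.1660.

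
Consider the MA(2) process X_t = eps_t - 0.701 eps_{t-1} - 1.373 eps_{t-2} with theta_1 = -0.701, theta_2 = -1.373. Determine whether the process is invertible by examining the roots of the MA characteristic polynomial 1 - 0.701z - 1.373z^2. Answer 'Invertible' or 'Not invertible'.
\text{Not invertible}

The MA(q) characteristic polynomial is P(z) = 1 - 0.701z - 1.373z^2.
Invertibility requires all roots to lie outside the unit circle, i.e. |z| > 1 for every root.
Set 1 + (-0.701) z + (-1.373) z^2 = 0, i.e. a z^2 + b z + c = 0 with a = -1.373, b = -0.701, c = 1.
Discriminant D = b^2 - 4ac = (-0.701)^2 - 4*(-1.373)*1 = 0.491401 - (-5.492) = 5.983401.
D >= 0, so the roots are real: z = (-b +/- sqrt(D)) / (2a) = (0.701 +/- 2.446099) / (-2.746).
  z_1 = (0.701 + 2.446099) / (-2.746) = -1.1461,   |z_1| = 1.1461.
  z_2 = (0.701 - 2.446099) / (-2.746) = 0.6355,   |z_2| = 0.6355.
Moduli of all roots: 1.1461, 0.6355.
All moduli strictly greater than 1? No.
Verdict: Not invertible.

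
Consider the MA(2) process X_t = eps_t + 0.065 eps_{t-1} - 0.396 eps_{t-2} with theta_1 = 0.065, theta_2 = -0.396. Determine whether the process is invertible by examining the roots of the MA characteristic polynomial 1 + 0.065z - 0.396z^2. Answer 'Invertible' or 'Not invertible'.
\text{Invertible}

The MA(q) characteristic polynomial is P(z) = 1 + 0.065z - 0.396z^2.
Invertibility requires all roots to lie outside the unit circle, i.e. |z| > 1 for every root.
Set 1 + (0.065) z + (-0.396) z^2 = 0, i.e. a z^2 + b z + c = 0 with a = -0.396, b = 0.065, c = 1.
Discriminant D = b^2 - 4ac = (0.065)^2 - 4*(-0.396)*1 = 0.004225 - (-1.584) = 1.588225.
D >= 0, so the roots are real: z = (-b +/- sqrt(D)) / (2a) = (-0.065 +/- 1.260248) / (-0.792).
  z_1 = (-0.065 + 1.260248) / (-0.792) = -1.5092,   |z_1| = 1.5092.
  z_2 = (-0.065 - 1.260248) / (-0.792) = 1.6733,   |z_2| = 1.6733.
Moduli of all roots: 1.5092, 1.6733.
All moduli strictly greater than 1? Yes.
Verdict: Invertible.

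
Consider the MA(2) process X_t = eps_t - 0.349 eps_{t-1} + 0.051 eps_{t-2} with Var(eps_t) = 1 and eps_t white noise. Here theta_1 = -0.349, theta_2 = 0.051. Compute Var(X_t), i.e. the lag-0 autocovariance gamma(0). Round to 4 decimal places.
\gamma(0) = 1.1244

For an MA(q) process X_t = eps_t + sum_i theta_i eps_{t-i} with
Var(eps_t) = sigma^2, the variance is
  gamma(0) = sigma^2 * (1 + sum_i theta_i^2).
  sum_i theta_i^2 = (-0.349)^2 + (0.051)^2 = 0.121801 + 0.002601 = 0.124402.
  gamma(0) = 1 * (1 + 0.124402) = 1 * 1.124402 = 1.124402, which rounds to 1.1244.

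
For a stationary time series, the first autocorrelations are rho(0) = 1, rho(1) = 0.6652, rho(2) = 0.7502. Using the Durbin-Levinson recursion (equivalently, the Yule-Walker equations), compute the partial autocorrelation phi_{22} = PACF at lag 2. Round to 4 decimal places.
\phi_{22} = 0.5519

The PACF at lag k is phi_{kk}, the last component of the solution
to the Yule-Walker system G_k phi = r_k where
  (G_k)_{ij} = rho(|i - j|), (r_k)_i = rho(i), i,j = 1..k.
Equivalently, Durbin-Levinson gives phi_{kk} iteratively:
  phi_{11} = rho(1)
  phi_{kk} = [rho(k) - sum_{j=1..k-1} phi_{k-1,j} rho(k-j)]
            / [1 - sum_{j=1..k-1} phi_{k-1,j} rho(j)],
  phi_{k,j} = phi_{k-1,j} - phi_{kk} phi_{k-1,k-j},  j = 1..k-1.
Step k = 1:
  phi_11 = rho(1) = 0.6652.
Step k = 2:
  phi_22 = [rho(2) - phi_11 rho(1)] / [1 - phi_11 rho(1)] = [0.7502 - (0.6652)(0.6652)] / [1 - (0.6652)(0.6652)]
         = 0.30770896 / 0.55750896 = 0.5519.
Therefore phi_{22} = 0.5519.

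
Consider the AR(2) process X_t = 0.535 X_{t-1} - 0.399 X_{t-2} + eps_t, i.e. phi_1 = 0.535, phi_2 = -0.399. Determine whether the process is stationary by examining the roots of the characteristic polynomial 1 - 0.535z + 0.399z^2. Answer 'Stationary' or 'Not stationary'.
\text{Stationary}

The AR(p) characteristic polynomial is P(z) = 1 - 0.535z + 0.399z^2.
Stationarity requires all roots to lie outside the unit circle, i.e. |z| > 1 for every root.
Set 1 + (-0.535) z + (0.399) z^2 = 0, i.e. a z^2 + b z + c = 0 with a = 0.399, b = -0.535, c = 1.
Discriminant D = b^2 - 4ac = (-0.535)^2 - 4*(0.399)*1 = 0.286225 - (1.596) = -1.309775.
D < 0, so the roots are the complex-conjugate pair z = (-b +/- i sqrt(-D)) / (2a) = 0.6704 +/- 1.4342i.
For a conjugate pair |z|^2 = z * conj(z) = (product of roots) = c/a = 1/(0.399) = 2.506266, so |z| = sqrt(2.506266) = 1.5831 for both roots.
Moduli of all roots: 1.5831, 1.5831.
All moduli strictly greater than 1? Yes.
Verdict: Stationary.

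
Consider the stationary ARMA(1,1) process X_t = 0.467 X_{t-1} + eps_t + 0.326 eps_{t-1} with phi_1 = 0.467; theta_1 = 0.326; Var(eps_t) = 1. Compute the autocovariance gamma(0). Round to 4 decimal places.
\gamma(0) = 1.8042

Multiply the model equation by X_{t-k} and take expectations. With theta_0 = psi_0 = 1 and psi_j the MA(infinity) weights, this gives
  gamma(k) - sum_i phi_i gamma(k-i) = c_k,
  c_k = sigma^2 * sum_{j=k..q} theta_j psi_{j-k}   (c_k = 0 for k > q),
using gamma(-m) = gamma(m).
psi-weights needed (psi_j = theta_j + sum_i phi_i psi_{j-i}):
  psi_1 = theta_1 + phi_1 = 0.326 + (0.467) = 0.793
Right-hand sides:
  c_0 = sigma^2 (1 + theta_1 psi_1) = 1 * (1 + (0.326)(0.793)) = 1 * 1.258518 = 1.258518
  c_1 = sigma^2 theta_1 = 1 * (0.326) = 0.326
  c_2 = 0
Equations for k = 0 and k = 1 (AR order 1):
  gamma(0) = phi_1 gamma(1) + c_0
  gamma(1) = phi_1 gamma(0) + c_1
Substituting the second into the first: gamma(0) (1 - phi_1^2) = c_0 + phi_1 c_1, so
  gamma(0) = (c_0 + phi_1 c_1) / (1 - phi_1^2) = (1.258518 + (0.467)(0.326)) / (1 - (0.467)^2) = 1.41076 / 0.781911 = 1.804246.
Therefore gamma(0) = 1.8042 (to 4 decimal places).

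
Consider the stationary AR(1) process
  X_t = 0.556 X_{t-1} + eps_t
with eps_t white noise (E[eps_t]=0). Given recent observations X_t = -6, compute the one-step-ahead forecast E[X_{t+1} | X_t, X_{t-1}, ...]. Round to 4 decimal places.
E[X_{t+1} \mid \mathcal F_t] = -3.3360

For an AR(p) model X_t = c + sum_i phi_i X_{t-i} + eps_t, the
one-step-ahead conditional mean is
  E[X_{t+1} | X_t, ...] = c + sum_i phi_i X_{t+1-i}.
Substitute known values:
  E[X_{t+1} | ...] = (0.556) * (-6)
                   = -3.3360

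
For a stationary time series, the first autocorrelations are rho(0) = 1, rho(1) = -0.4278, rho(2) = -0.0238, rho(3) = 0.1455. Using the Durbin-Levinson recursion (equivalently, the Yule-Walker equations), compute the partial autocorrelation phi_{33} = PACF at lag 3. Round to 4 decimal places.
\phi_{33} = 0.0320

The PACF at lag k is phi_{kk}, the last component of the solution
to the Yule-Walker system G_k phi = r_k where
  (G_k)_{ij} = rho(|i - j|), (r_k)_i = rho(i), i,j = 1..k.
Equivalently, Durbin-Levinson gives phi_{kk} iteratively:
  phi_{11} = rho(1)
  phi_{kk} = [rho(k) - sum_{j=1..k-1} phi_{k-1,j} rho(k-j)]
            / [1 - sum_{j=1..k-1} phi_{k-1,j} rho(j)],
  phi_{k,j} = phi_{k-1,j} - phi_{kk} phi_{k-1,k-j},  j = 1..k-1.
Step k = 1:
  phi_11 = rho(1) = -0.4278.
Step k = 2:
  phi_22 = [rho(2) - phi_11 rho(1)] / [1 - phi_11 rho(1)] = [-0.0238 - (-0.4278)(-0.4278)] / [1 - (-0.4278)(-0.4278)]
         = -0.20681284 / 0.81698716 = -0.253141.
  Update: phi_21 = phi_11 - phi_22 phi_11 = -0.4278 - (-0.253141)(-0.4278) = -0.536094.
Step k = 3:
  phi_33 = [rho(3) - phi_21 rho(2) - phi_22 rho(1)] / [1 - phi_21 rho(1) - phi_22 rho(2)]
    numerator   = 0.1455 - (-0.536094)(-0.0238) - (-0.253141)(-0.4278) = 0.02444731
    denominator = 1 - (-0.536094)(-0.4278) - (-0.253141)(-0.0238) = 0.76463438
  phi_33 = 0.02444731 / 0.76463438 = 0.032.
Therefore phi_{33} = 0.0320.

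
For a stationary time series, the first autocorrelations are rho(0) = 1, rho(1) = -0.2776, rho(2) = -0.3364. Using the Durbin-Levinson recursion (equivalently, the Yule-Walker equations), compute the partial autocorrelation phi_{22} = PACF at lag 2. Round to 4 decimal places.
\phi_{22} = -0.4480

The PACF at lag k is phi_{kk}, the last component of the solution
to the Yule-Walker system G_k phi = r_k where
  (G_k)_{ij} = rho(|i - j|), (r_k)_i = rho(i), i,j = 1..k.
Equivalently, Durbin-Levinson gives phi_{kk} iteratively:
  phi_{11} = rho(1)
  phi_{kk} = [rho(k) - sum_{j=1..k-1} phi_{k-1,j} rho(k-j)]
            / [1 - sum_{j=1..k-1} phi_{k-1,j} rho(j)],
  phi_{k,j} = phi_{k-1,j} - phi_{kk} phi_{k-1,k-j},  j = 1..k-1.
Step k = 1:
  phi_11 = rho(1) = -0.2776.
Step k = 2:
  phi_22 = [rho(2) - phi_11 rho(1)] / [1 - phi_11 rho(1)] = [-0.3364 - (-0.2776)(-0.2776)] / [1 - (-0.2776)(-0.2776)]
         = -0.41346176 / 0.92293824 = -0.448.
Therefore phi_{22} = -0.4480.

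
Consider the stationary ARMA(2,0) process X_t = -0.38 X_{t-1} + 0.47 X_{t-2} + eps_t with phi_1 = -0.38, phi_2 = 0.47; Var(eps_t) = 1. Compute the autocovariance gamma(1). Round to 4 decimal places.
\gamma(1) = -1.8938

Multiply the model equation by X_{t-k} and take expectations. With theta_0 = psi_0 = 1 and psi_j the MA(infinity) weights, this gives
  gamma(k) - sum_i phi_i gamma(k-i) = c_k,
  c_k = sigma^2 * sum_{j=k..q} theta_j psi_{j-k}   (c_k = 0 for k > q),
using gamma(-m) = gamma(m).
Pure AR (q = 0): c_0 = sigma^2 = 1, c_k = 0 for k >= 1.
Equations for k = 0, 1, 2 (AR order 2, c_2 = 0):
  (E0) gamma(0) = phi_1 gamma(1) + phi_2 gamma(2) + c_0
  (E1) gamma(1) = phi_1 gamma(0) + phi_2 gamma(1) + c_1
  (E2) gamma(2) = phi_1 gamma(1) + phi_2 gamma(0)
From (E1): gamma(1) = A gamma(0) + B with
  A = phi_1 / (1 - phi_2) = -0.38 / 0.53 = -0.716981,   B = c_1 / (1 - phi_2) = 0 / 0.53 = 0.
Insert (E2) into (E0): gamma(0) (1 - phi_2^2) = phi_1 (1 + phi_2) gamma(1) + c_0.
  phi_1 (1 + phi_2) = (-0.38)(1.47) = -0.5586,   1 - phi_2^2 = 0.7791.
Replace gamma(1) by A gamma(0) + B and collect gamma(0):
  gamma(0) [0.7791 - (-0.5586)(-0.716981)] = c_0 = 1
  gamma(0) * 0.378594 = 1
  gamma(0) = 1 / 0.378594 = 2.64135.
  gamma(1) = A gamma(0) = (-0.716981)(2.64135) = -1.893798.
Therefore gamma(1) = -1.8938 (to 4 decimal places).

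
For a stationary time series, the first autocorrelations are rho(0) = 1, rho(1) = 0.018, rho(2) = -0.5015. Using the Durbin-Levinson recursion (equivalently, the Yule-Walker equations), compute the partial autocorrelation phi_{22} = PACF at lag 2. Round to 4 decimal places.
\phi_{22} = -0.5020

The PACF at lag k is phi_{kk}, the last component of the solution
to the Yule-Walker system G_k phi = r_k where
  (G_k)_{ij} = rho(|i - j|), (r_k)_i = rho(i), i,j = 1..k.
Equivalently, Durbin-Levinson gives phi_{kk} iteratively:
  phi_{11} = rho(1)
  phi_{kk} = [rho(k) - sum_{j=1..k-1} phi_{k-1,j} rho(k-j)]
            / [1 - sum_{j=1..k-1} phi_{k-1,j} rho(j)],
  phi_{k,j} = phi_{k-1,j} - phi_{kk} phi_{k-1,k-j},  j = 1..k-1.
Step k = 1:
  phi_11 = rho(1) = 0.018.
Step k = 2:
  phi_22 = [rho(2) - phi_11 rho(1)] / [1 - phi_11 rho(1)] = [-0.5015 - (0.018)(0.018)] / [1 - (0.018)(0.018)]
         = -0.501824 / 0.999676 = -0.502.
Therefore phi_{22} = -0.5020.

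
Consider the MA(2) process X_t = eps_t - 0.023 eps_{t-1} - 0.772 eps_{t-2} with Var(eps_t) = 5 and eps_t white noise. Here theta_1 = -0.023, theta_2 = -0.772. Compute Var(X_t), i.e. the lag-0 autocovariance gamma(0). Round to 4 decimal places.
\gamma(0) = 7.9826

For an MA(q) process X_t = eps_t + sum_i theta_i eps_{t-i} with
Var(eps_t) = sigma^2, the variance is
  gamma(0) = sigma^2 * (1 + sum_i theta_i^2).
  sum_i theta_i^2 = (-0.023)^2 + (-0.772)^2 = 0.000529 + 0.595984 = 0.596513.
  gamma(0) = 5 * (1 + 0.596513) = 5 * 1.596513 = 7.982565, which rounds to 7.9826.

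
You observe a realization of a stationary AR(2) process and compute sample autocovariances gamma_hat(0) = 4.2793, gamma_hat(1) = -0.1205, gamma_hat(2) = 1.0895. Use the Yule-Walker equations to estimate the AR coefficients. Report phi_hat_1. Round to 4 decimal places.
\hat\phi_{1} = -0.0210

The Yule-Walker equations for an AR(p) process read, in matrix form,
  Gamma_p phi = r_p,   with   (Gamma_p)_{ij} = gamma(|i - j|),
                       (r_p)_i = gamma(i),   i,j = 1..p.
Substitute the sample gammas (Toeplitz matrix and right-hand side of size 2):
  Gamma_p = [[4.2793, -0.1205], [-0.1205, 4.2793]]
  r_p     = [-0.1205, 1.0895]
Written out:
  4.2793 phi_1 - 0.1205 phi_2 = -0.1205
  -0.1205 phi_1 + 4.2793 phi_2 = 1.0895
Solve by Cramer's rule:
  det = gamma(0)^2 - gamma(1)^2 = (4.2793)^2 - (-0.1205)^2 = 18.31240849 - 0.01452025 = 18.29788824
  phi_hat_1 = [gamma(1) gamma(0) - gamma(1) gamma(2)] / det = [(-0.1205)(4.2793) - (-0.1205)(1.0895)] / 18.29788824 = -0.3843709 / 18.29788824 = -0.021
  phi_hat_2 = [gamma(0) gamma(2) - gamma(1)^2] / det = [(4.2793)(1.0895) - (-0.1205)^2] / 18.29788824 = 4.6477771 / 18.29788824 = 0.254
So phi_hat = [-0.0210, 0.2540].
Therefore phi_hat_1 = -0.0210.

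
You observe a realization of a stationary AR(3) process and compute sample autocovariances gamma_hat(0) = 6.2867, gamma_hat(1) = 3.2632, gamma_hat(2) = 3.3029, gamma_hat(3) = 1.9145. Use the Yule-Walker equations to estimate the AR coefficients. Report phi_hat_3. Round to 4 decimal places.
\hat\phi_{3} = -0.0850

The Yule-Walker equations for an AR(p) process read, in matrix form,
  Gamma_p phi = r_p,   with   (Gamma_p)_{ij} = gamma(|i - j|),
                       (r_p)_i = gamma(i),   i,j = 1..p.
Substitute the sample gammas (Toeplitz matrix and right-hand side of size 3):
  Gamma_p = [[6.2867, 3.2632, 3.3029], [3.2632, 6.2867, 3.2632], [3.3029, 3.2632, 6.2867]]
  r_p     = [3.2632, 3.3029, 1.9145]
Written out (R1..R3):
  (R1) 6.2867 phi_1 + 3.2632 phi_2 + 3.3029 phi_3 = 3.2632
  (R2) 3.2632 phi_1 + 6.2867 phi_2 + 3.2632 phi_3 = 3.3029
  (R3) 3.3029 phi_1 + 3.2632 phi_2 + 6.2867 phi_3 = 1.9145
Gaussian elimination:
  R2 <- R2 - (3.2632/6.2867) R1 = R2 - (0.519064) R1:  4.59289 phi_2 + 1.548783 phi_3 = 1.60909
  R3 <- R3 - (3.3029/6.2867) R1 = R3 - (0.525379) R1:  1.548783 phi_2 + 4.551426 phi_3 = 0.200083
  R3 <- R3 - (1.548783/4.59289) R2 = R3 - (0.337213) R2:  4.029156 phi_3 = -0.342523
Back-substitution:
  phi_hat_3 = -0.342523 / 4.029156 = -0.085011
  phi_hat_2 = (1.60909 - (1.548783)(-0.085011)) / 4.59289 = 0.379011
  phi_hat_1 = (3.2632 - (3.2632)(0.379011) - (3.3029)(-0.085011)) / 6.2867 = 0.366996
So phi_hat = [0.3670, 0.3790, -0.0850].
Therefore phi_hat_3 = -0.0850.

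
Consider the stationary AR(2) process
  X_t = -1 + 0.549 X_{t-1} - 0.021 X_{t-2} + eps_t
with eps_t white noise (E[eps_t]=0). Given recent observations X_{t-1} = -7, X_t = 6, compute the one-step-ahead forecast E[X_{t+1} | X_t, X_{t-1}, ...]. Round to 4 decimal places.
E[X_{t+1} \mid \mathcal F_t] = 2.4410

For an AR(p) model X_t = c + sum_i phi_i X_{t-i} + eps_t, the
one-step-ahead conditional mean is
  E[X_{t+1} | X_t, ...] = c + sum_i phi_i X_{t+1-i}.
Substitute known values:
  E[X_{t+1} | ...] = -1 + (0.549) * (6) + (-0.021) * (-7)
                   = 2.4410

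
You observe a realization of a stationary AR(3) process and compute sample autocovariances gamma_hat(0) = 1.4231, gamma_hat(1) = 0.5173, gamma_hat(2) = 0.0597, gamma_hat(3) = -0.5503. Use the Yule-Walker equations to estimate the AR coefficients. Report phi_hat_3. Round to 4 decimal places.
\hat\phi_{3} = -0.4260

The Yule-Walker equations for an AR(p) process read, in matrix form,
  Gamma_p phi = r_p,   with   (Gamma_p)_{ij} = gamma(|i - j|),
                       (r_p)_i = gamma(i),   i,j = 1..p.
Substitute the sample gammas (Toeplitz matrix and right-hand side of size 3):
  Gamma_p = [[1.4231, 0.5173, 0.0597], [0.5173, 1.4231, 0.5173], [0.0597, 0.5173, 1.4231]]
  r_p     = [0.5173, 0.0597, -0.5503]
Written out (R1..R3):
  (R1) 1.4231 phi_1 + 0.5173 phi_2 + 0.0597 phi_3 = 0.5173
  (R2) 0.5173 phi_1 + 1.4231 phi_2 + 0.5173 phi_3 = 0.0597
  (R3) 0.0597 phi_1 + 0.5173 phi_2 + 1.4231 phi_3 = -0.5503
Gaussian elimination:
  R2 <- R2 - (0.5173/1.4231) R1 = R2 - (0.363502) R1:  1.23506 phi_2 + 0.495599 phi_3 = -0.12834
  R3 <- R3 - (0.0597/1.4231) R1 = R3 - (0.041951) R1:  0.495599 phi_2 + 1.420596 phi_3 = -0.572001
  R3 <- R3 - (0.495599/1.23506) R2 = R3 - (0.401275) R2:  1.221724 phi_3 = -0.520502
Back-substitution:
  phi_hat_3 = -0.520502 / 1.221724 = -0.426039
  phi_hat_2 = (-0.12834 - (0.495599)(-0.426039)) / 1.23506 = 0.067045
  phi_hat_1 = (0.5173 - (0.5173)(0.067045) - (0.0597)(-0.426039)) / 1.4231 = 0.357004
So phi_hat = [0.3570, 0.0670, -0.4260].
Therefore phi_hat_3 = -0.4260.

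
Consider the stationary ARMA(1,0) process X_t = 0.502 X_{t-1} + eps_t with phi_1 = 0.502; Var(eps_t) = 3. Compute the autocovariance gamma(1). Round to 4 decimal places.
\gamma(1) = 2.0134

Multiply the model equation by X_{t-k} and take expectations. With theta_0 = psi_0 = 1 and psi_j the MA(infinity) weights, this gives
  gamma(k) - sum_i phi_i gamma(k-i) = c_k,
  c_k = sigma^2 * sum_{j=k..q} theta_j psi_{j-k}   (c_k = 0 for k > q),
using gamma(-m) = gamma(m).
Pure AR (q = 0): c_0 = sigma^2 = 3, c_k = 0 for k >= 1.
Equations for k = 0 and k = 1 (AR order 1):
  gamma(0) = phi_1 gamma(1) + c_0
  gamma(1) = phi_1 gamma(0) + c_1
Substituting the second into the first: gamma(0) (1 - phi_1^2) = c_0 + phi_1 c_1, so
  gamma(0) = c_0 / (1 - phi_1^2) = 3 / (1 - (0.502)^2) = 3 / 0.747996 = 4.010717.
  gamma(1) = phi_1 gamma(0) = (0.502)(4.010717) = 2.01338.
Therefore gamma(1) = 2.0134 (to 4 decimal places).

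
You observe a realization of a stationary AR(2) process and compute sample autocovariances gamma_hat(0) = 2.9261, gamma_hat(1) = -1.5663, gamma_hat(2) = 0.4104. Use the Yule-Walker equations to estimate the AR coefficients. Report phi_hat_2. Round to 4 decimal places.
\hat\phi_{2} = -0.2050

The Yule-Walker equations for an AR(p) process read, in matrix form,
  Gamma_p phi = r_p,   with   (Gamma_p)_{ij} = gamma(|i - j|),
                       (r_p)_i = gamma(i),   i,j = 1..p.
Substitute the sample gammas (Toeplitz matrix and right-hand side of size 2):
  Gamma_p = [[2.9261, -1.5663], [-1.5663, 2.9261]]
  r_p     = [-1.5663, 0.4104]
Written out:
  2.9261 phi_1 - 1.5663 phi_2 = -1.5663
  -1.5663 phi_1 + 2.9261 phi_2 = 0.4104
Solve by Cramer's rule:
  det = gamma(0)^2 - gamma(1)^2 = (2.9261)^2 - (-1.5663)^2 = 8.56206121 - 2.45329569 = 6.10876552
  phi_hat_1 = [gamma(1) gamma(0) - gamma(1) gamma(2)] / det = [(-1.5663)(2.9261) - (-1.5663)(0.4104)] / 6.10876552 = -3.94034091 / 6.10876552 = -0.645
  phi_hat_2 = [gamma(0) gamma(2) - gamma(1)^2] / det = [(2.9261)(0.4104) - (-1.5663)^2] / 6.10876552 = -1.25242425 / 6.10876552 = -0.205
So phi_hat = [-0.6450, -0.2050].
Therefore phi_hat_2 = -0.2050.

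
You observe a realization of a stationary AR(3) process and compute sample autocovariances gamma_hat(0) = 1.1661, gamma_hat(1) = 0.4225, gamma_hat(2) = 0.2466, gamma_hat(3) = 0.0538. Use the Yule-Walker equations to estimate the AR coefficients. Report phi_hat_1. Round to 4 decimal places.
\hat\phi_{1} = 0.3350

The Yule-Walker equations for an AR(p) process read, in matrix form,
  Gamma_p phi = r_p,   with   (Gamma_p)_{ij} = gamma(|i - j|),
                       (r_p)_i = gamma(i),   i,j = 1..p.
Substitute the sample gammas (Toeplitz matrix and right-hand side of size 3):
  Gamma_p = [[1.1661, 0.4225, 0.2466], [0.4225, 1.1661, 0.4225], [0.2466, 0.4225, 1.1661]]
  r_p     = [0.4225, 0.2466, 0.0538]
Written out (R1..R3):
  (R1) 1.1661 phi_1 + 0.4225 phi_2 + 0.2466 phi_3 = 0.4225
  (R2) 0.4225 phi_1 + 1.1661 phi_2 + 0.4225 phi_3 = 0.2466
  (R3) 0.2466 phi_1 + 0.4225 phi_2 + 1.1661 phi_3 = 0.0538
Gaussian elimination:
  R2 <- R2 - (0.4225/1.1661) R1 = R2 - (0.362319) R1:  1.01302 phi_2 + 0.333152 phi_3 = 0.09352
  R3 <- R3 - (0.2466/1.1661) R1 = R3 - (0.211474) R1:  0.333152 phi_2 + 1.11395 phi_3 = -0.035548
  R3 <- R3 - (0.333152/1.01302) R2 = R3 - (0.32887) R2:  1.004387 phi_3 = -0.066304
Back-substitution:
  phi_hat_3 = -0.066304 / 1.004387 = -0.066014
  phi_hat_2 = (0.09352 - (0.333152)(-0.066014)) / 1.01302 = 0.114028
  phi_hat_1 = (0.4225 - (0.4225)(0.114028) - (0.2466)(-0.066014)) / 1.1661 = 0.334965
So phi_hat = [0.3350, 0.1140, -0.0660].
Therefore phi_hat_1 = 0.3350.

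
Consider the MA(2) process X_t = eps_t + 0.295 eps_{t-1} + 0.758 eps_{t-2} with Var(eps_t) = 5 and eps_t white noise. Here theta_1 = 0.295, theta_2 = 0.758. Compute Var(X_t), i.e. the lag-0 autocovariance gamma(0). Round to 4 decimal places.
\gamma(0) = 8.3079

For an MA(q) process X_t = eps_t + sum_i theta_i eps_{t-i} with
Var(eps_t) = sigma^2, the variance is
  gamma(0) = sigma^2 * (1 + sum_i theta_i^2).
  sum_i theta_i^2 = (0.295)^2 + (0.758)^2 = 0.087025 + 0.574564 = 0.661589.
  gamma(0) = 5 * (1 + 0.661589) = 5 * 1.661589 = 8.307945, which rounds to 8.3079.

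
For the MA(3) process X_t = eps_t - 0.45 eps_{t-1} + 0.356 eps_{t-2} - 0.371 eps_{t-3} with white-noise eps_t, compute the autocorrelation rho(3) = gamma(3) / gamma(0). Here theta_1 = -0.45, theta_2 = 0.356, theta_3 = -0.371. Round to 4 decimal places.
\rho(3) = -0.2529

For an MA(q) process with theta_0 = 1, the autocovariance is
  gamma(k) = sigma^2 * sum_{i=0..q-k} theta_i * theta_{i+k},
and rho(k) = gamma(k) / gamma(0). Sigma^2 cancels.
  numerator   = (1)*(-0.371) = -0.371.
  denominator = (1)^2 + (-0.45)^2 + (0.356)^2 + (-0.371)^2 = 1.466877.
  rho(3) = -0.371 / 1.466877 = -0.2529.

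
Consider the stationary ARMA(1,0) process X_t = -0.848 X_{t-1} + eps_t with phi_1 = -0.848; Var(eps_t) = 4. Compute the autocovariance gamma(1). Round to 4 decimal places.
\gamma(1) = -12.0756

Multiply the model equation by X_{t-k} and take expectations. With theta_0 = psi_0 = 1 and psi_j the MA(infinity) weights, this gives
  gamma(k) - sum_i phi_i gamma(k-i) = c_k,
  c_k = sigma^2 * sum_{j=k..q} theta_j psi_{j-k}   (c_k = 0 for k > q),
using gamma(-m) = gamma(m).
Pure AR (q = 0): c_0 = sigma^2 = 4, c_k = 0 for k >= 1.
Equations for k = 0 and k = 1 (AR order 1):
  gamma(0) = phi_1 gamma(1) + c_0
  gamma(1) = phi_1 gamma(0) + c_1
Substituting the second into the first: gamma(0) (1 - phi_1^2) = c_0 + phi_1 c_1, so
  gamma(0) = c_0 / (1 - phi_1^2) = 4 / (1 - (-0.848)^2) = 4 / 0.280896 = 14.240146.
  gamma(1) = phi_1 gamma(0) = (-0.848)(14.240146) = -12.075644.
Therefore gamma(1) = -12.0756 (to 4 decimal places).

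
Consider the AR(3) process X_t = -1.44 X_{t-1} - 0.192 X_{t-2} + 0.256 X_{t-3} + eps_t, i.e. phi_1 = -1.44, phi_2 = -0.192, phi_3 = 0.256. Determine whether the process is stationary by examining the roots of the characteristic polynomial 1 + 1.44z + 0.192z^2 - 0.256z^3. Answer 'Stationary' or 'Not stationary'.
\text{Stationary}

The AR(p) characteristic polynomial is P(z) = 1 + 1.44z + 0.192z^2 - 0.256z^3.
Stationarity requires all roots to lie outside the unit circle, i.e. |z| > 1 for every root.
Degree 3: look for a simple real root z0 first, then factor out (1 - z/z0) and solve the remaining quadratic.
Testing z0 = -1.25: P(-1.25) = 1 + (1.44)(-1.25) + (0.192)(-1.25)^2 + (-0.256)(-1.25)^3
  = 1 + (-1.8) + (0.3) + (0.5) = 0.  So z_0 = -1.25 is a root, |z_0| = 1.25.
Divide out the factor (1 + 0.8 z) = (1 - z/z0) (since 1/z0 = -0.8):
  P(z) = (1 + 0.8 z)(1 + (0.64) z + (-0.32) z^2)
  [check: z-coef 0.64 - (-0.8) = 1.44; z^2-coef -0.32 - (-0.8)(0.64) = 0.192; z^3-coef -(-0.8)(-0.32) = -0.256.]
Remaining roots from the quadratic factor 1 + (0.64) z + (-0.32) z^2:
  Set 1 + (0.64) z + (-0.32) z^2 = 0, i.e. a z^2 + b z + c = 0 with a = -0.32, b = 0.64, c = 1.
  Discriminant D = b^2 - 4ac = (0.64)^2 - 4*(-0.32)*1 = 0.4096 - (-1.28) = 1.6896.
  D >= 0, so the roots are real: z = (-b +/- sqrt(D)) / (2a) = (-0.64 +/- 1.299846) / (-0.64).
    z_1 = (-0.64 + 1.299846) / (-0.64) = -1.031,   |z_1| = 1.031.
    z_2 = (-0.64 - 1.299846) / (-0.64) = 3.031,   |z_2| = 3.031.
Moduli of all roots: 1.2500, 1.0310, 3.0310.
All moduli strictly greater than 1? Yes.
Verdict: Stationary.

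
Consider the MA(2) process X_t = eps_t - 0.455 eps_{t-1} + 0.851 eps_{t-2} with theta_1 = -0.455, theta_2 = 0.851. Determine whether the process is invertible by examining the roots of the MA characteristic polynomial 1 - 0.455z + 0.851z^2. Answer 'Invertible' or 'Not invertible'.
\text{Invertible}

The MA(q) characteristic polynomial is P(z) = 1 - 0.455z + 0.851z^2.
Invertibility requires all roots to lie outside the unit circle, i.e. |z| > 1 for every root.
Set 1 + (-0.455) z + (0.851) z^2 = 0, i.e. a z^2 + b z + c = 0 with a = 0.851, b = -0.455, c = 1.
Discriminant D = b^2 - 4ac = (-0.455)^2 - 4*(0.851)*1 = 0.207025 - (3.404) = -3.196975.
D < 0, so the roots are the complex-conjugate pair z = (-b +/- i sqrt(-D)) / (2a) = 0.2673 +/- 1.0505i.
For a conjugate pair |z|^2 = z * conj(z) = (product of roots) = c/a = 1/(0.851) = 1.175088, so |z| = sqrt(1.175088) = 1.084 for both roots.
Moduli of all roots: 1.0840, 1.0840.
All moduli strictly greater than 1? Yes.
Verdict: Invertible.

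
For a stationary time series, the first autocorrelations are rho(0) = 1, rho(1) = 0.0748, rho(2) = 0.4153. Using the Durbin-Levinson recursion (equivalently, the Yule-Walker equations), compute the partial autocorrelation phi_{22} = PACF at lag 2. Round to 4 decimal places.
\phi_{22} = 0.4120

The PACF at lag k is phi_{kk}, the last component of the solution
to the Yule-Walker system G_k phi = r_k where
  (G_k)_{ij} = rho(|i - j|), (r_k)_i = rho(i), i,j = 1..k.
Equivalently, Durbin-Levinson gives phi_{kk} iteratively:
  phi_{11} = rho(1)
  phi_{kk} = [rho(k) - sum_{j=1..k-1} phi_{k-1,j} rho(k-j)]
            / [1 - sum_{j=1..k-1} phi_{k-1,j} rho(j)],
  phi_{k,j} = phi_{k-1,j} - phi_{kk} phi_{k-1,k-j},  j = 1..k-1.
Step k = 1:
  phi_11 = rho(1) = 0.0748.
Step k = 2:
  phi_22 = [rho(2) - phi_11 rho(1)] / [1 - phi_11 rho(1)] = [0.4153 - (0.0748)(0.0748)] / [1 - (0.0748)(0.0748)]
         = 0.40970496 / 0.99440496 = 0.412.
Therefore phi_{22} = 0.4120.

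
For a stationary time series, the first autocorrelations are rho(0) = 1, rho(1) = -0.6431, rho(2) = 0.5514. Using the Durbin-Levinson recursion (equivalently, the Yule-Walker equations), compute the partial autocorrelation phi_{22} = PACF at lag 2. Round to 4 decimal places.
\phi_{22} = 0.2350

The PACF at lag k is phi_{kk}, the last component of the solution
to the Yule-Walker system G_k phi = r_k where
  (G_k)_{ij} = rho(|i - j|), (r_k)_i = rho(i), i,j = 1..k.
Equivalently, Durbin-Levinson gives phi_{kk} iteratively:
  phi_{11} = rho(1)
  phi_{kk} = [rho(k) - sum_{j=1..k-1} phi_{k-1,j} rho(k-j)]
            / [1 - sum_{j=1..k-1} phi_{k-1,j} rho(j)],
  phi_{k,j} = phi_{k-1,j} - phi_{kk} phi_{k-1,k-j},  j = 1..k-1.
Step k = 1:
  phi_11 = rho(1) = -0.6431.
Step k = 2:
  phi_22 = [rho(2) - phi_11 rho(1)] / [1 - phi_11 rho(1)] = [0.5514 - (-0.6431)(-0.6431)] / [1 - (-0.6431)(-0.6431)]
         = 0.13782239 / 0.58642239 = 0.235.
Therefore phi_{22} = 0.2350.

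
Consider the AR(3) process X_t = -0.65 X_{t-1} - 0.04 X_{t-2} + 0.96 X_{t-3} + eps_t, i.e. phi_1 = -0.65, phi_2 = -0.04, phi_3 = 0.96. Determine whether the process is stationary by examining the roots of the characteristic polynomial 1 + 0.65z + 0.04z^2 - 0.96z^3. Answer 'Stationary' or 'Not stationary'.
\text{Not stationary}

The AR(p) characteristic polynomial is P(z) = 1 + 0.65z + 0.04z^2 - 0.96z^3.
Stationarity requires all roots to lie outside the unit circle, i.e. |z| > 1 for every root.
Degree 3: look for a simple real root z0 first, then factor out (1 - z/z0) and solve the remaining quadratic.
Testing z0 = 1.25: P(1.25) = 1 + (0.65)(1.25) + (0.04)(1.25)^2 + (-0.96)(1.25)^3
  = 1 + (0.8125) + (0.0625) + (-1.875) = 0.  So z_0 = 1.25 is a root, |z_0| = 1.25.
Divide out the factor (1 - 0.8 z) = (1 - z/z0) (since 1/z0 = 0.8):
  P(z) = (1 - 0.8 z)(1 + (1.45) z + (1.2) z^2)
  [check: z-coef 1.45 - (0.8) = 0.65; z^2-coef 1.2 - (0.8)(1.45) = 0.04; z^3-coef -(0.8)(1.2) = -0.96.]
Remaining roots from the quadratic factor 1 + (1.45) z + (1.2) z^2:
  Set 1 + (1.45) z + (1.2) z^2 = 0, i.e. a z^2 + b z + c = 0 with a = 1.2, b = 1.45, c = 1.
  Discriminant D = b^2 - 4ac = (1.45)^2 - 4*(1.2)*1 = 2.1025 - (4.8) = -2.6975.
  D < 0, so the roots are the complex-conjugate pair z = (-b +/- i sqrt(-D)) / (2a) = -0.6042 +/- 0.6843i.
  For a conjugate pair |z|^2 = z * conj(z) = (product of roots) = c/a = 1/(1.2) = 0.833333, so |z| = sqrt(0.833333) = 0.9129 for both roots.
Moduli of all roots: 1.2500, 0.9129, 0.9129.
All moduli strictly greater than 1? No.
Verdict: Not stationary.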